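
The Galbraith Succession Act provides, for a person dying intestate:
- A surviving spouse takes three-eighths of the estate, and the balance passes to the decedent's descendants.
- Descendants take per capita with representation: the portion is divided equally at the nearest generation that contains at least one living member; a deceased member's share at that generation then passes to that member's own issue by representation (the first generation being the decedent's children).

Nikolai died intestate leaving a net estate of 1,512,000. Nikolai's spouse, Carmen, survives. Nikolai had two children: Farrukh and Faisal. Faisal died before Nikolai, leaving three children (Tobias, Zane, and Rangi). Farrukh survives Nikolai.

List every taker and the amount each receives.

Carmen: 567,000; Farrukh: 472,500; Tobias: 157,500; Zane: 157,500; Rangi: 157,500

Carmen takes three-eighths of 1,512,000 = 567,000. The remaining 945,000 passes to the descendants.
The descendants' portion (945,000) is divided into 2 shares of 472,500: Farrukh takes 472,500; Faisal's 472,500 share passes to Faisal's issue.
Faisal's share (472,500) is divided into 3 shares of 157,500: Tobias, Zane, and Rangi each take 157,500.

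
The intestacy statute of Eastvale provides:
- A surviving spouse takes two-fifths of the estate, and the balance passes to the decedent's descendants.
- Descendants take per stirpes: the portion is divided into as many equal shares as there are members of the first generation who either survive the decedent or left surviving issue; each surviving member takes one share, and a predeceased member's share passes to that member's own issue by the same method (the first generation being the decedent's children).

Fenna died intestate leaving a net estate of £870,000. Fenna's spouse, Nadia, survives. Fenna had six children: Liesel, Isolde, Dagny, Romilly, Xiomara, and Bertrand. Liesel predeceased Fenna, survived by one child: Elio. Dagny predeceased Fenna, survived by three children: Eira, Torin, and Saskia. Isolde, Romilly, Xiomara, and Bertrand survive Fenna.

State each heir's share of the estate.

Nadia: £348,000; Elio: £87,000; Isolde: £87,000; Eira: £29,000; Torin: £29,000; Saskia: £29,000; Romilly: £87,000; Xiomara: £87,000; Bertrand: £87,000

Nadia takes two-fifths of £870,000 = £348,000. The remaining £522,000 passes to the descendants.
The descendants' portion (£522,000) is divided into 6 shares of £87,000: Isolde, Romilly, Xiomara, and Bertrand each take £87,000; Liesel's £87,000 share passes to Liesel's issue; Dagny's £87,000 share passes to Dagny's issue.
Liesel's share (£87,000) passes entirely to Elio.
Dagny's share (£87,000) is divided into 3 shares of £29,000: Eira, Torin, and Saskia each take £29,000.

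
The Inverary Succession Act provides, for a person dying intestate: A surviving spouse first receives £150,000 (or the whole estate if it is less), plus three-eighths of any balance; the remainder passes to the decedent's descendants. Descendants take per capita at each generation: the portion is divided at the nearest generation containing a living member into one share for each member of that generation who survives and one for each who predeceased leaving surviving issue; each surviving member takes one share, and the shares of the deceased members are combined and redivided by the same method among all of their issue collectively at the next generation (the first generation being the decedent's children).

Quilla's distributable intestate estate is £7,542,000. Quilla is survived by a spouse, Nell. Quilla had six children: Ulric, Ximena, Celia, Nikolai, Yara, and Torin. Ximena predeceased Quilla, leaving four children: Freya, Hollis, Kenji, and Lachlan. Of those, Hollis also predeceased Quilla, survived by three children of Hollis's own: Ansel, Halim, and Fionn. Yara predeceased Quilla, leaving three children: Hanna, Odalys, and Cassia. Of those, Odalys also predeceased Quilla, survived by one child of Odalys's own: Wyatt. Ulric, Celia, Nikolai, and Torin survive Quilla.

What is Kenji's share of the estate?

Nell first takes £150,000, leaving a balance of £7,392,000. Nell then takes three-eighths of the balance (£2,772,000), for a total of £2,922,000. The remaining £4,620,000 passes to the descendants.
The descendants' portion (£4,620,000) is divided at the children's generation into 6 shares of £770,000. Ulric, Celia, Nikolai, and Torin each take £770,000. The 2 shares of the deceased (Ximena and Yara) are combined into a pool of £1,540,000.
That pool (£1,540,000) is divided at the grandchildren's generation into 7 shares of £220,000. Freya, Kenji, Lachlan, Hanna, and Cassia each take £220,000. The 2 shares of the deceased (Hollis and Odalys) are combined into a pool of £440,000.
That pool (£440,000) is divided at the great-grandchildren's generation equally among Ansel, Halim, Fionn, and Wyatt: £110,000 each.

Kenji receives £220,000.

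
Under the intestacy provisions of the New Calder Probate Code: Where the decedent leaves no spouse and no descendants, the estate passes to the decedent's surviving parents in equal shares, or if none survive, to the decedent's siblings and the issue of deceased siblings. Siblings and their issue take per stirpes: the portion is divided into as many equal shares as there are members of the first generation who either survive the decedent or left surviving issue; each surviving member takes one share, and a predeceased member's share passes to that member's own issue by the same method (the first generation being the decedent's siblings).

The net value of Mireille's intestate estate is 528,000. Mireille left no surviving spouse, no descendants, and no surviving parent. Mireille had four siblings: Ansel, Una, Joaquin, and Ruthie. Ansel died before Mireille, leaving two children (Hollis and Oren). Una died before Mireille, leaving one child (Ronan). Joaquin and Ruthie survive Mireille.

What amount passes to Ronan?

Ronan receives 132,000.

The entire 528,000 passes to the siblings and their issue.
That amount (528,000) is divided into 4 shares of 132,000: Joaquin and Ruthie each take 132,000; Ansel's 132,000 share passes to Ansel's issue; Una's 132,000 share passes to Una's issue.
Ansel's share (132,000) is divided into 2 shares of 66,000: Hollis and Oren each take 66,000.
Una's share (132,000) passes entirely to Ronan.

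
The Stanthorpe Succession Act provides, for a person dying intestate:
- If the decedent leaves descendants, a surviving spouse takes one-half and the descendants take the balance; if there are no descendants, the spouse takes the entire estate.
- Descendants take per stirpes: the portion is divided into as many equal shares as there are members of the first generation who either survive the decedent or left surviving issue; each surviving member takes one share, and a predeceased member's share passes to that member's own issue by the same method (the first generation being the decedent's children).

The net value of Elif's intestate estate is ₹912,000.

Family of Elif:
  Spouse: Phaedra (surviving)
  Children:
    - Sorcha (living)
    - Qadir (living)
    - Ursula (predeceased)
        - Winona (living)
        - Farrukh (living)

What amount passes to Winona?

Phaedra takes one-half of ₹912,000 = ₹456,000. The remaining ₹456,000 passes to the descendants.
The descendants' portion (₹456,000) is divided into 3 shares of ₹152,000: Sorcha and Qadir each take ₹152,000; Ursula's ₹152,000 share passes to Ursula's issue.
Ursula's share (₹152,000) is divided into 2 shares of ₹76,000: Winona and Farrukh each take ₹76,000.

Winona receives ₹76,000.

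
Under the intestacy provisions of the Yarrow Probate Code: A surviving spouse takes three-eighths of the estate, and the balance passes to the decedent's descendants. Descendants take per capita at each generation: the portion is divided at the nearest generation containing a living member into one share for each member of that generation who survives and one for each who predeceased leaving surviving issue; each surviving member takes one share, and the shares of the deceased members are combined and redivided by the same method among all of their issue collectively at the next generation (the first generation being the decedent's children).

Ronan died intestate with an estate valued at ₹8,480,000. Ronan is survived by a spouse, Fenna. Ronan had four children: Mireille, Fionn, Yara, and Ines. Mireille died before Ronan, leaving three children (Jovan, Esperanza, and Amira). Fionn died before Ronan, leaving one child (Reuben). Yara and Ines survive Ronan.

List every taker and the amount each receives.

Fenna: ₹3,180,000; Jovan: ₹662,500; Esperanza: ₹662,500; Amira: ₹662,500; Reuben: ₹662,500; Yara: ₹1,325,000; Ines: ₹1,325,000

Fenna takes three-eighths of ₹8,480,000 = ₹3,180,000. The remaining ₹5,300,000 passes to the descendants.
The descendants' portion (₹5,300,000) is divided at the children's generation into 4 shares of ₹1,325,000. Yara and Ines each take ₹1,325,000. The 2 shares of the deceased (Mireille and Fionn) are combined into a pool of ₹2,650,000.
That pool (₹2,650,000) is divided at the grandchildren's generation equally among Jovan, Esperanza, Amira, and Reuben: ₹662,500 each.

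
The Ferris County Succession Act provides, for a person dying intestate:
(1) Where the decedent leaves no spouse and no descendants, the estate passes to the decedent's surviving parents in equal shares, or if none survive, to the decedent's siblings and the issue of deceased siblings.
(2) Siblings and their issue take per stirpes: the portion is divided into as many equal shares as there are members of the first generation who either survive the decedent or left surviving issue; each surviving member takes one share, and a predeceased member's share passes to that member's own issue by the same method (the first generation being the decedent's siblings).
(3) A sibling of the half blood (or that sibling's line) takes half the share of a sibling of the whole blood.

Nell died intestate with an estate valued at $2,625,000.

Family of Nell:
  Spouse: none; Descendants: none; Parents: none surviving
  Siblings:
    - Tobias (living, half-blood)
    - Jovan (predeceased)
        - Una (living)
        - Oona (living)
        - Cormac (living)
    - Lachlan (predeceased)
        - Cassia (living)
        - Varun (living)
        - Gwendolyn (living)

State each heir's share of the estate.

Tobias: $525,000; Una: $350,000; Oona: $350,000; Cormac: $350,000; Cassia: $350,000; Varun: $350,000; Gwendolyn: $350,000

The entire $2,625,000 passes to the siblings and their issue.
Counting each half-blood sibling's line as half a unit, there are 5/2 units in $2,625,000, so one unit is $1,050,000. Whole-blood lines (Jovan and Lachlan) take $1,050,000 each; half-blood lines (Tobias) take $525,000 each.
Jovan's share ($1,050,000) is divided into 3 shares of $350,000: Una, Oona, and Cormac each take $350,000.
Lachlan's share ($1,050,000) is divided into 3 shares of $350,000: Cassia, Varun, and Gwendolyn each take $350,000.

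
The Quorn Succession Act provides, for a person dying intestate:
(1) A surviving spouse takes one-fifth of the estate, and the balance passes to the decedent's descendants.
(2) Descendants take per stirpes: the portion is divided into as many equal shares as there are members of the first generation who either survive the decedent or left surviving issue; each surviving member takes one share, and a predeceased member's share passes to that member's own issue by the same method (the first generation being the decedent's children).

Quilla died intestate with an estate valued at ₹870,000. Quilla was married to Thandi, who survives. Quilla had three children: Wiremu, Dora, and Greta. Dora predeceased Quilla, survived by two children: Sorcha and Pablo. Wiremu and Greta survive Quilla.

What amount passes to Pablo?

Thandi takes one-fifth of ₹870,000 = ₹174,000. The remaining ₹696,000 passes to the descendants.
The descendants' portion (₹696,000) is divided into 3 shares of ₹232,000: Wiremu and Greta each take ₹232,000; Dora's ₹232,000 share passes to Dora's issue.
Dora's share (₹232,000) is divided into 2 shares of ₹116,000: Sorcha and Pablo each take ₹116,000.

Pablo receives ₹116,000.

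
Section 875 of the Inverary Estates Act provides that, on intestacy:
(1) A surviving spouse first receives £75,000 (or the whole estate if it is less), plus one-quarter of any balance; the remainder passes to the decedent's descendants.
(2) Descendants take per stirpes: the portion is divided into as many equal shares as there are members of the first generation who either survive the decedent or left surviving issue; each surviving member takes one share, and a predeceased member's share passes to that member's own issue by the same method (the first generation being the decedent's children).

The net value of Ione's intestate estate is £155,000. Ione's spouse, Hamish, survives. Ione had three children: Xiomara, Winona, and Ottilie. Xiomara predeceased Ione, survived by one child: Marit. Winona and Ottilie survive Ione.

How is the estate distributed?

Hamish first takes £75,000, leaving a balance of £80,000. Hamish then takes one-quarter of the balance (£20,000), for a total of £95,000. The remaining £60,000 passes to the descendants.
The descendants' portion (£60,000) is divided into 3 shares of £20,000: Winona and Ottilie each take £20,000; Xiomara's £20,000 share passes to Xiomara's issue.
Xiomara's share (£20,000) passes entirely to Marit.

Hamish: £95,000; Marit: £20,000; Winona: £20,000; Ottilie: £20,000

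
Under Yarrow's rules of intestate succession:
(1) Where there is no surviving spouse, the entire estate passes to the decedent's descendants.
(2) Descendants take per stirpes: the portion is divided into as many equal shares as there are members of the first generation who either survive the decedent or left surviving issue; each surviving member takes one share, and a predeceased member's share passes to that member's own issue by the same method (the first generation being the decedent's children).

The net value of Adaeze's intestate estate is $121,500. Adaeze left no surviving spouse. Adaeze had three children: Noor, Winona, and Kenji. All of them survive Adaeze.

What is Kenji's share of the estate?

The entire $121,500 passes to the descendants.
That amount ($121,500) is divided into 3 shares of $40,500: Noor, Winona, and Kenji each take $40,500.

Kenji receives $40,500.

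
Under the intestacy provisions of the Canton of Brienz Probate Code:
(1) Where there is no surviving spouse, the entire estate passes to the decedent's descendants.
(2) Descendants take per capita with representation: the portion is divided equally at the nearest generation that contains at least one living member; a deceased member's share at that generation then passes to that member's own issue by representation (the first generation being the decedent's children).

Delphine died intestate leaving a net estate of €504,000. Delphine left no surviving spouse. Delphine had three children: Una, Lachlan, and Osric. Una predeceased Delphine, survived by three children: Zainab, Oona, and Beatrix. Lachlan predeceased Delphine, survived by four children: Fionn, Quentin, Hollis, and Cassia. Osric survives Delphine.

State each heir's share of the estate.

The entire €504,000 passes to the descendants.
That amount (€504,000) is divided into 3 shares of €168,000: Osric takes €168,000; Una's €168,000 share passes to Una's issue; Lachlan's €168,000 share passes to Lachlan's issue.
Una's share (€168,000) is divided into 3 shares of €56,000: Zainab, Oona, and Beatrix each take €56,000.
Lachlan's share (€168,000) is divided into 4 shares of €42,000: Fionn, Quentin, Hollis, and Cassia each take €42,000.

Zainab: €56,000; Oona: €56,000; Beatrix: €56,000; Fionn: €42,000; Quentin: €42,000; Hollis: €42,000; Cassia: €42,000; Osric: €168,000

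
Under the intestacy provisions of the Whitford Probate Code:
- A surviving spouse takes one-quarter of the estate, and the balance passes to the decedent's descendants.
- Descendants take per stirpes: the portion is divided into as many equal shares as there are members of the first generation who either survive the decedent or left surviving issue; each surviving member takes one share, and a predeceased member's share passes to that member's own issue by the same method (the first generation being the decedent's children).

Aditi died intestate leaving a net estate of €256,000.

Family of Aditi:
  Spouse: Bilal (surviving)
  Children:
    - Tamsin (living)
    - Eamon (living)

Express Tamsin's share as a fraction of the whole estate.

Bilal takes one-quarter of €256,000 = €64,000. The remaining €192,000 passes to the descendants.
The descendants' portion (€192,000) is divided into 2 shares of €96,000: Tamsin and Eamon each take €96,000.

Tamsin receives 3/8 of the estate.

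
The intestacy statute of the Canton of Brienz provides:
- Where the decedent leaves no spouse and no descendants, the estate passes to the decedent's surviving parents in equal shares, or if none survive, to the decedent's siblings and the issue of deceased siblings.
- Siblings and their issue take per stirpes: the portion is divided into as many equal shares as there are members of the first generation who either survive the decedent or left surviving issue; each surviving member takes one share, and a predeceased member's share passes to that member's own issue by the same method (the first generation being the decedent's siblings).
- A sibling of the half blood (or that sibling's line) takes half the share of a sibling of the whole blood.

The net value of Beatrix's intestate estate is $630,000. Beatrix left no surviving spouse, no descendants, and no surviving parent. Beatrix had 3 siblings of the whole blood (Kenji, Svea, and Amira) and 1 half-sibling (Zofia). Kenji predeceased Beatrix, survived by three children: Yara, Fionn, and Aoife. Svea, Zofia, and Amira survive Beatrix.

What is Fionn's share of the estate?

The entire $630,000 passes to the siblings and their issue.
Counting each half-blood sibling's line as half a unit, there are 7/2 units in $630,000, so one unit is $180,000. Whole-blood lines (Kenji, Svea, and Amira) take $180,000 each; half-blood lines (Zofia) take $90,000 each.
Kenji's share ($180,000) is divided into 3 shares of $60,000: Yara, Fionn, and Aoife each take $60,000.

Fionn receives $60,000.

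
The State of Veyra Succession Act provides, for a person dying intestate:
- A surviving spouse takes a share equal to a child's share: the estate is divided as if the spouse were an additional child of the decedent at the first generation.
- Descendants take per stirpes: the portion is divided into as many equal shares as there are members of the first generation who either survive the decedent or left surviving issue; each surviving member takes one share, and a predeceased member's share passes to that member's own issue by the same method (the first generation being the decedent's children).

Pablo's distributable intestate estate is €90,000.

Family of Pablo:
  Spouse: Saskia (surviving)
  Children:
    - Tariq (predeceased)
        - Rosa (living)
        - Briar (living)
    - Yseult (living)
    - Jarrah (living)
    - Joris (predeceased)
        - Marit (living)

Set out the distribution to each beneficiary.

The spouse counts as an additional share at the children's level, so there are 5 primary shares of €18,000. Saskia takes one such share (€18,000).
The children's combined portion (€72,000) is divided into 4 shares of €18,000: Yseult and Jarrah each take €18,000; Tariq's €18,000 share passes to Tariq's issue; Joris's €18,000 share passes to Joris's issue.
Tariq's share (€18,000) is divided into 2 shares of €9,000: Rosa and Briar each take €9,000.
Joris's share (€18,000) passes entirely to Marit.

Saskia: €18,000; Rosa: €9,000; Briar: €9,000; Yseult: €18,000; Jarrah: €18,000; Marit: €18,000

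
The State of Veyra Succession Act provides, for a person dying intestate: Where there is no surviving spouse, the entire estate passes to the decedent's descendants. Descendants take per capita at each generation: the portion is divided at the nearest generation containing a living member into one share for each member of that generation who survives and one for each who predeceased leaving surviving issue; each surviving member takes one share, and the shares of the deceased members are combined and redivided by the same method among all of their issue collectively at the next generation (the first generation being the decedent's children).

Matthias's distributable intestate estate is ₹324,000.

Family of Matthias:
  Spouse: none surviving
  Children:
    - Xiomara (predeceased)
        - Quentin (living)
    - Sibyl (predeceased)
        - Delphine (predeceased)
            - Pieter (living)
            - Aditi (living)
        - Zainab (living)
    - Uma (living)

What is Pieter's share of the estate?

Pieter receives ₹36,000.

The entire ₹324,000 passes to the descendants.
That amount (₹324,000) is divided at the children's generation into 3 shares of ₹108,000. Uma takes ₹108,000. The 2 shares of the deceased (Xiomara and Sibyl) are combined into a pool of ₹216,000.
That pool (₹216,000) is divided at the grandchildren's generation into 3 shares of ₹72,000. Quentin and Zainab each take ₹72,000. The remaining share for the deceased Delphine (₹72,000) is carried to the next generation.
That pool (₹72,000) is divided at the great-grandchildren's generation equally among Pieter and Aditi: ₹36,000 each.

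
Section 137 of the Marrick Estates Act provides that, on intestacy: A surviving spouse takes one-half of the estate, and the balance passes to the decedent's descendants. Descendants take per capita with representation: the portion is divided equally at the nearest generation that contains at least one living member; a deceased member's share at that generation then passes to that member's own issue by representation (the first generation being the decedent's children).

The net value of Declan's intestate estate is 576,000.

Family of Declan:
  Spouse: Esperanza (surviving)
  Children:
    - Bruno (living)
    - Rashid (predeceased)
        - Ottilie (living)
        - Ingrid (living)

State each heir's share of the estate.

Esperanza: 288,000; Bruno: 144,000; Ottilie: 72,000; Ingrid: 72,000

Esperanza takes one-half of 576,000 = 288,000. The remaining 288,000 passes to the descendants.
The descendants' portion (288,000) is divided into 2 shares of 144,000: Bruno takes 144,000; Rashid's 144,000 share passes to Rashid's issue.
Rashid's share (144,000) is divided into 2 shares of 72,000: Ottilie and Ingrid each take 72,000.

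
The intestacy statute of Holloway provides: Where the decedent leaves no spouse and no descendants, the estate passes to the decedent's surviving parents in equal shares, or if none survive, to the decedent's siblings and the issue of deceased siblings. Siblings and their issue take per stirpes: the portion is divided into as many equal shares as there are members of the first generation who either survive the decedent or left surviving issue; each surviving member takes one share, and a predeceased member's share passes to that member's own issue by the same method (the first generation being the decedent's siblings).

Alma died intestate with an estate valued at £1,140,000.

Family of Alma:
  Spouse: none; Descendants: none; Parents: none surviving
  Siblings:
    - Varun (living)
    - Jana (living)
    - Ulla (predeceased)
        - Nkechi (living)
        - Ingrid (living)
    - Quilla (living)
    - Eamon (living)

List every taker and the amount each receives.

Varun: £228,000; Jana: £228,000; Nkechi: £114,000; Ingrid: £114,000; Quilla: £228,000; Eamon: £228,000

The entire £1,140,000 passes to the siblings and their issue.
That amount (£1,140,000) is divided into 5 shares of £228,000: Varun, Jana, Quilla, and Eamon each take £228,000; Ulla's £228,000 share passes to Ulla's issue.
Ulla's share (£228,000) is divided into 2 shares of £114,000: Nkechi and Ingrid each take £114,000.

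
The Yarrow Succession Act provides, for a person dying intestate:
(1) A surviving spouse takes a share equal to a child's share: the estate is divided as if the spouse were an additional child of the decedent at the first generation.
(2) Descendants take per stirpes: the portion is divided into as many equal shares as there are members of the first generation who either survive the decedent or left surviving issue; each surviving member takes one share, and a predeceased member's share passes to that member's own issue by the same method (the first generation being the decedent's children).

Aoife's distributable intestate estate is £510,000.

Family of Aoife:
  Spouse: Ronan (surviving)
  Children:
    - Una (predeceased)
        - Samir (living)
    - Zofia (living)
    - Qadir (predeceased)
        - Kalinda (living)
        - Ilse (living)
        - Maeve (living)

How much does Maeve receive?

Maeve receives £42,500.

The spouse counts as an additional share at the children's level, so there are 4 primary shares of £127,500. Ronan takes one such share (£127,500).
The children's combined portion (£382,500) is divided into 3 shares of £127,500: Zofia takes £127,500; Una's £127,500 share passes to Una's issue; Qadir's £127,500 share passes to Qadir's issue.
Una's share (£127,500) passes entirely to Samir.
Qadir's share (£127,500) is divided into 3 shares of £42,500: Kalinda, Ilse, and Maeve each take £42,500.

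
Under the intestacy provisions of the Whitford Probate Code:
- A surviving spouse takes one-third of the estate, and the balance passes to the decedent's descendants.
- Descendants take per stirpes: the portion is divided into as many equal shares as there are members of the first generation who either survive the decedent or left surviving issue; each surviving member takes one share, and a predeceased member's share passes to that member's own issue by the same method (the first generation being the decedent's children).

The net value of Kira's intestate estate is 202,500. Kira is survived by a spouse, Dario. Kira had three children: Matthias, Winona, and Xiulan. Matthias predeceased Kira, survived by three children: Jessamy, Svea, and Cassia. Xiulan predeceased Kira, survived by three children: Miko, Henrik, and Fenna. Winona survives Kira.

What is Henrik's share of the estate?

Dario takes one-third of 202,500 = 67,500. The remaining 135,000 passes to the descendants.
The descendants' portion (135,000) is divided into 3 shares of 45,000: Winona takes 45,000; Matthias's 45,000 share passes to Matthias's issue; Xiulan's 45,000 share passes to Xiulan's issue.
Matthias's share (45,000) is divided into 3 shares of 15,000: Jessamy, Svea, and Cassia each take 15,000.
Xiulan's share (45,000) is divided into 3 shares of 15,000: Miko, Henrik, and Fenna each take 15,000.

Henrik receives 15,000.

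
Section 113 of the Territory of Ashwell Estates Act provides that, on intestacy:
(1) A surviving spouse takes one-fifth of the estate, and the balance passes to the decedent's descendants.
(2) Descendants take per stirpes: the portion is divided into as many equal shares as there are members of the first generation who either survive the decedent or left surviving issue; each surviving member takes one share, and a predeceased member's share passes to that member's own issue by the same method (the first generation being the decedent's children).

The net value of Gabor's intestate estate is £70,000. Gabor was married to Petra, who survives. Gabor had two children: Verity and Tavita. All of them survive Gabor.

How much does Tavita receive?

Petra takes one-fifth of £70,000 = £14,000. The remaining £56,000 passes to the descendants.
The descendants' portion (£56,000) is divided into 2 shares of £28,000: Verity and Tavita each take £28,000.

Tavita receives £28,000.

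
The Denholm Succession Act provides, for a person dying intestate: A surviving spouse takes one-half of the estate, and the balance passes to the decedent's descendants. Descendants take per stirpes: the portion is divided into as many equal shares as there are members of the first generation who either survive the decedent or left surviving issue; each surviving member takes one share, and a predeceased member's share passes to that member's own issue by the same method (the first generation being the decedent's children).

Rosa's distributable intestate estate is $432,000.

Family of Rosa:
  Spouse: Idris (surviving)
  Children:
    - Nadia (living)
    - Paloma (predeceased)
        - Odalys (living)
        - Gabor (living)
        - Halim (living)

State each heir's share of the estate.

Idris: $216,000; Nadia: $108,000; Odalys: $36,000; Gabor: $36,000; Halim: $36,000

Idris takes one-half of $432,000 = $216,000. The remaining $216,000 passes to the descendants.
The descendants' portion ($216,000) is divided into 2 shares of $108,000: Nadia takes $108,000; Paloma's $108,000 share passes to Paloma's issue.
Paloma's share ($108,000) is divided into 3 shares of $36,000: Odalys, Gabor, and Halim each take $36,000.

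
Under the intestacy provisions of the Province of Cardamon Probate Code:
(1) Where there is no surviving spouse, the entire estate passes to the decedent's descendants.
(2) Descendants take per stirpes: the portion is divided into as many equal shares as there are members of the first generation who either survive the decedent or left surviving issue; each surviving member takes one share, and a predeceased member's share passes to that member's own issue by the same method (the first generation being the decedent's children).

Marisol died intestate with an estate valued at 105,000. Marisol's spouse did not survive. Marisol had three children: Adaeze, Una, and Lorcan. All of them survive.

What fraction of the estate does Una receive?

The entire 105,000 passes to the descendants.
That amount (105,000) is divided into 3 shares of 35,000: Adaeze, Una, and Lorcan each take 35,000.

Una receives 1/3 of the estate.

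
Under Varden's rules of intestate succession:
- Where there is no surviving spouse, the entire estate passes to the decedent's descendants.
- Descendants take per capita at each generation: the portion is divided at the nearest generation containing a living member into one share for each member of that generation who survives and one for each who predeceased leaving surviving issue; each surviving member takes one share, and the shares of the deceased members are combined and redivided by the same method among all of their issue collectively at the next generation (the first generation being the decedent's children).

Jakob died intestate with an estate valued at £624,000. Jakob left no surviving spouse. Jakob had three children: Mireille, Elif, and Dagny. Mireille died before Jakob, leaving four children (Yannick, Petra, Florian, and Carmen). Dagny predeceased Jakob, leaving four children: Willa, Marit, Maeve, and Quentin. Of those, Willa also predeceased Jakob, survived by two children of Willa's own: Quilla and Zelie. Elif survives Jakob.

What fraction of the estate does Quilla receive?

Quilla receives 1/24 of the estate.

The entire £624,000 passes to the descendants.
That amount (£624,000) is divided at the children's generation into 3 shares of £208,000. Elif takes £208,000. The 2 shares of the deceased (Mireille and Dagny) are combined into a pool of £416,000.
That pool (£416,000) is divided at the grandchildren's generation into 8 shares of £52,000. Yannick, Petra, Florian, Carmen, Marit, Maeve, and Quentin each take £52,000. The remaining share for the deceased Willa (£52,000) is carried to the next generation.
That pool (£52,000) is divided at the great-grandchildren's generation equally among Quilla and Zelie: £26,000 each.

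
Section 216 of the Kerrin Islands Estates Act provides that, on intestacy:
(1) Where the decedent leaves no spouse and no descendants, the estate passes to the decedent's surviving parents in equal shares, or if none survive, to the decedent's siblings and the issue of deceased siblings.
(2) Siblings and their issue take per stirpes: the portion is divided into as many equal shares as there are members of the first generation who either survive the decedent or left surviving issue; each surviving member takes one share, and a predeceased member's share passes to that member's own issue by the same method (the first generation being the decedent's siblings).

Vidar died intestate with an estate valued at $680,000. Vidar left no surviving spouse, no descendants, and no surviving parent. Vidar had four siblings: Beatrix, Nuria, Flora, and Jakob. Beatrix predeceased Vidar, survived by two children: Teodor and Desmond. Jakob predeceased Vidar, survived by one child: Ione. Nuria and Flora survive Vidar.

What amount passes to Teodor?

Teodor receives $85,000.

The entire $680,000 passes to the siblings and their issue.
That amount ($680,000) is divided into 4 shares of $170,000: Nuria and Flora each take $170,000; Beatrix's $170,000 share passes to Beatrix's issue; Jakob's $170,000 share passes to Jakob's issue.
Beatrix's share ($170,000) is divided into 2 shares of $85,000: Teodor and Desmond each take $85,000.
Jakob's share ($170,000) passes entirely to Ione.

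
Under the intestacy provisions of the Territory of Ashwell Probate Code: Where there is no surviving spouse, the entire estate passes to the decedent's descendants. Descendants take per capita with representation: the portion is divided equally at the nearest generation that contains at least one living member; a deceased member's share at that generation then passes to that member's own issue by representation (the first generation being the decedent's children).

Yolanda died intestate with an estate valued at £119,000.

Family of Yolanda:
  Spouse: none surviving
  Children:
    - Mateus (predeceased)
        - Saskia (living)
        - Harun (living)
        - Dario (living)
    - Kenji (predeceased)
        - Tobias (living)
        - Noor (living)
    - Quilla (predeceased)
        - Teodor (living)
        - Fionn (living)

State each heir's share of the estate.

Saskia: £17,000; Harun: £17,000; Dario: £17,000; Tobias: £17,000; Noor: £17,000; Teodor: £17,000; Fionn: £17,000

The entire £119,000 passes to the descendants.
No child survives, so the initial division is made at the grandchildren's generation.
That amount (£119,000) is divided into 7 shares of £17,000: Saskia, Harun, Dario, Tobias, Noor, Teodor, and Fionn each take £17,000.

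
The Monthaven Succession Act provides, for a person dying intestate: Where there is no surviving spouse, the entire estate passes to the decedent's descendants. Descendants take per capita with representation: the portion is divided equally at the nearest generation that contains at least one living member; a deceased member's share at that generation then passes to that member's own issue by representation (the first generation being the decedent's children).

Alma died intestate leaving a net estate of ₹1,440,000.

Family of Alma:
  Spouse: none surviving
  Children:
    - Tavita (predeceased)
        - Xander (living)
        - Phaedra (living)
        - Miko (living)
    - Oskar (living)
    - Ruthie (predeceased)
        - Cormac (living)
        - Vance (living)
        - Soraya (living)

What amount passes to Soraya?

The entire ₹1,440,000 passes to the descendants.
That amount (₹1,440,000) is divided into 3 shares of ₹480,000: Oskar takes ₹480,000; Tavita's ₹480,000 share passes to Tavita's issue; Ruthie's ₹480,000 share passes to Ruthie's issue.
Tavita's share (₹480,000) is divided into 3 shares of ₹160,000: Xander, Phaedra, and Miko each take ₹160,000.
Ruthie's share (₹480,000) is divided into 3 shares of ₹160,000: Cormac, Vance, and Soraya each take ₹160,000.

Soraya receives ₹160,000.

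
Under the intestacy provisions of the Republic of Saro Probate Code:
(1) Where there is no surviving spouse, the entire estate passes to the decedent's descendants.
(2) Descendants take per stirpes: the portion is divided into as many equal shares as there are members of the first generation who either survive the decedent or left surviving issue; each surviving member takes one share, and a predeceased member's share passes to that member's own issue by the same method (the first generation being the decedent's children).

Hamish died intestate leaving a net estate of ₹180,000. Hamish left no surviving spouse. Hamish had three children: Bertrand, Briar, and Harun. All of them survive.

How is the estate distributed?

The entire ₹180,000 passes to the descendants.
That amount (₹180,000) is divided into 3 shares of ₹60,000: Bertrand, Briar, and Harun each take ₹60,000.

Bertrand: ₹60,000; Briar: ₹60,000; Harun: ₹60,000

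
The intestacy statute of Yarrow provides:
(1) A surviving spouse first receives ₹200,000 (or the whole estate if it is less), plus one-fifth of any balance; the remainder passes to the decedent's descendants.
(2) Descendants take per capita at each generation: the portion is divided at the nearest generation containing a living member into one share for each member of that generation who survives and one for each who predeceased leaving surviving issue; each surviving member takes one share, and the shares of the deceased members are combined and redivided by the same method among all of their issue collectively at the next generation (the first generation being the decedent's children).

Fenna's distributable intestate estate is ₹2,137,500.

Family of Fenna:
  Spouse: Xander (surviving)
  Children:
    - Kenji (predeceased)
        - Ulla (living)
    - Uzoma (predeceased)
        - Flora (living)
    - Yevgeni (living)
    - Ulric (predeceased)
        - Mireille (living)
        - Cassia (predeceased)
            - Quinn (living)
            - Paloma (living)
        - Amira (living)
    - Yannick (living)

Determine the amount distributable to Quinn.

Xander first takes ₹200,000, leaving a balance of ₹1,937,500. Xander then takes one-fifth of the balance (₹387,500), for a total of ₹587,500. The remaining ₹1,550,000 passes to the descendants.
The descendants' portion (₹1,550,000) is divided at the children's generation into 5 shares of ₹310,000. Yevgeni and Yannick each take ₹310,000. The 3 shares of the deceased (Kenji, Uzoma, and Ulric) are combined into a pool of ₹930,000.
That pool (₹930,000) is divided at the grandchildren's generation into 5 shares of ₹186,000. Ulla, Flora, Mireille, and Amira each take ₹186,000. The remaining share for the deceased Cassia (₹186,000) is carried to the next generation.
That pool (₹186,000) is divided at the great-grandchildren's generation equally among Quinn and Paloma: ₹93,000 each.

Quinn receives ₹93,000.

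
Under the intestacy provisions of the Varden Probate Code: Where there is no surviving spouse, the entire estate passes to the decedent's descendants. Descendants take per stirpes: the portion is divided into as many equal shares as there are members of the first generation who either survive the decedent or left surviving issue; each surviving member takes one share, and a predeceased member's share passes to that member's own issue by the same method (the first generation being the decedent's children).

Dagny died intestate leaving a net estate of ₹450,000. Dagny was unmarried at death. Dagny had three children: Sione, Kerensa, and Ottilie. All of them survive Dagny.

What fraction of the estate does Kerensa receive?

Kerensa receives 1/3 of the estate.

The entire ₹450,000 passes to the descendants.
That amount (₹450,000) is divided into 3 shares of ₹150,000: Sione, Kerensa, and Ottilie each take ₹150,000.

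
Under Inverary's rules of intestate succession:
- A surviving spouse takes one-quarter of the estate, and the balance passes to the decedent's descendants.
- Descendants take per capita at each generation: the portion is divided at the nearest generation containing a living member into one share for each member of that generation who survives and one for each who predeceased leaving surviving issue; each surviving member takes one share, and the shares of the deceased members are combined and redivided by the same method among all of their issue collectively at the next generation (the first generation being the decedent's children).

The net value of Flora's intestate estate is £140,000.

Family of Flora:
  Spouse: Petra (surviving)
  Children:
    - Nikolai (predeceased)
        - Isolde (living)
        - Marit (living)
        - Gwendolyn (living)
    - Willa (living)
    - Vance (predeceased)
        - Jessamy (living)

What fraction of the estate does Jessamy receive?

Jessamy receives 1/8 of the estate.

Petra takes one-quarter of £140,000 = £35,000. The remaining £105,000 passes to the descendants.
The descendants' portion (£105,000) is divided at the children's generation into 3 shares of £35,000. Willa takes £35,000. The 2 shares of the deceased (Nikolai and Vance) are combined into a pool of £70,000.
That pool (£70,000) is divided at the grandchildren's generation equally among Isolde, Marit, Gwendolyn, and Jessamy: £17,500 each.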